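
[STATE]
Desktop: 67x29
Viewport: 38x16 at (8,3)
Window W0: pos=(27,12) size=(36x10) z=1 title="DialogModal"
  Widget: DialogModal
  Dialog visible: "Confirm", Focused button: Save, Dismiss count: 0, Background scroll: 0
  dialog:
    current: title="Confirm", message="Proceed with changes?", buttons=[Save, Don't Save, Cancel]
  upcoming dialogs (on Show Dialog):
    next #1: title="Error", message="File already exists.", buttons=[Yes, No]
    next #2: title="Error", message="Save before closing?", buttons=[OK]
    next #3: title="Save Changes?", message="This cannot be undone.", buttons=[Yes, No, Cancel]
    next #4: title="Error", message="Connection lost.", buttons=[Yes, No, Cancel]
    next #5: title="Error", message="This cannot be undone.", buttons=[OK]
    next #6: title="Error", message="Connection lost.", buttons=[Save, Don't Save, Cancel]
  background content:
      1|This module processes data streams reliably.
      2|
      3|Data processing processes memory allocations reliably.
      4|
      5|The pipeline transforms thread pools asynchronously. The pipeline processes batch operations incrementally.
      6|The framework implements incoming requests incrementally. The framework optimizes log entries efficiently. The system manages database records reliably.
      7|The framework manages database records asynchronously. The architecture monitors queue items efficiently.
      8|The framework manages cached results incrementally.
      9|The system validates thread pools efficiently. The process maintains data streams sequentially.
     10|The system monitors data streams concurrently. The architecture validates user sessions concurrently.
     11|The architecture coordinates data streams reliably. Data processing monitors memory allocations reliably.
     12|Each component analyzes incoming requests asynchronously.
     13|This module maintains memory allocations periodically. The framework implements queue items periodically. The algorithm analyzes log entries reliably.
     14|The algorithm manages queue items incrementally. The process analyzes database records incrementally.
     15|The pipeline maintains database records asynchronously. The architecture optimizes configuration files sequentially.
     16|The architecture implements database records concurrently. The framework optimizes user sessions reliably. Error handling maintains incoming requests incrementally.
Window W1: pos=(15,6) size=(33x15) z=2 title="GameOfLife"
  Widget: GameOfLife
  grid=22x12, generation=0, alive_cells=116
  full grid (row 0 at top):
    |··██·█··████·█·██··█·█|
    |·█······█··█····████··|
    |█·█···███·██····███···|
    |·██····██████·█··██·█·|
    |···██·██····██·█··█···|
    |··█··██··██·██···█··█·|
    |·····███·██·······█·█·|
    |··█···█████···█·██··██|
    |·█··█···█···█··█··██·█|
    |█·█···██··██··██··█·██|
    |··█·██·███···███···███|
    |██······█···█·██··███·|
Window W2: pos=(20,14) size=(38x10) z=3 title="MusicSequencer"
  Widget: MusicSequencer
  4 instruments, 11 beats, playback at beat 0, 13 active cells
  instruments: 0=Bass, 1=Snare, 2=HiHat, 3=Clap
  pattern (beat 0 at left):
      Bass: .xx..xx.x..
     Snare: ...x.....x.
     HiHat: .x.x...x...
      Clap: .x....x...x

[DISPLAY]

                                      
                                      
                                      
       ┏━━━━━━━━━━━━━━━━━━━━━━━━━━━━━━
       ┃ GameOfLife                   
       ┠──────────────────────────────
       ┃Gen: 0                        
       ┃·█······█··█····████··        
       ┃█·█···███·██····███···        
       ┃·██····██████·█··██·█·        
       ┃···██·██····██·█··█···        
       ┃··█·┏━━━━━━━━━━━━━━━━━━━━━━━━━
       ┃····┃ MusicSequencer          
       ┃··█·┠─────────────────────────
       ┃·█··┃      ▼1234567890        
       ┃█·█·┃  Bass·██··██·█··        


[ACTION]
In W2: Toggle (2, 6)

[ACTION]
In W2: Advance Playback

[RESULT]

                                      
                                      
                                      
       ┏━━━━━━━━━━━━━━━━━━━━━━━━━━━━━━
       ┃ GameOfLife                   
       ┠──────────────────────────────
       ┃Gen: 0                        
       ┃·█······█··█····████··        
       ┃█·█···███·██····███···        
       ┃·██····██████·█··██·█·        
       ┃···██·██····██·█··█···        
       ┃··█·┏━━━━━━━━━━━━━━━━━━━━━━━━━
       ┃····┃ MusicSequencer          
       ┃··█·┠─────────────────────────
       ┃·█··┃      0▼234567890        
       ┃█·█·┃  Bass·██··██·█··        


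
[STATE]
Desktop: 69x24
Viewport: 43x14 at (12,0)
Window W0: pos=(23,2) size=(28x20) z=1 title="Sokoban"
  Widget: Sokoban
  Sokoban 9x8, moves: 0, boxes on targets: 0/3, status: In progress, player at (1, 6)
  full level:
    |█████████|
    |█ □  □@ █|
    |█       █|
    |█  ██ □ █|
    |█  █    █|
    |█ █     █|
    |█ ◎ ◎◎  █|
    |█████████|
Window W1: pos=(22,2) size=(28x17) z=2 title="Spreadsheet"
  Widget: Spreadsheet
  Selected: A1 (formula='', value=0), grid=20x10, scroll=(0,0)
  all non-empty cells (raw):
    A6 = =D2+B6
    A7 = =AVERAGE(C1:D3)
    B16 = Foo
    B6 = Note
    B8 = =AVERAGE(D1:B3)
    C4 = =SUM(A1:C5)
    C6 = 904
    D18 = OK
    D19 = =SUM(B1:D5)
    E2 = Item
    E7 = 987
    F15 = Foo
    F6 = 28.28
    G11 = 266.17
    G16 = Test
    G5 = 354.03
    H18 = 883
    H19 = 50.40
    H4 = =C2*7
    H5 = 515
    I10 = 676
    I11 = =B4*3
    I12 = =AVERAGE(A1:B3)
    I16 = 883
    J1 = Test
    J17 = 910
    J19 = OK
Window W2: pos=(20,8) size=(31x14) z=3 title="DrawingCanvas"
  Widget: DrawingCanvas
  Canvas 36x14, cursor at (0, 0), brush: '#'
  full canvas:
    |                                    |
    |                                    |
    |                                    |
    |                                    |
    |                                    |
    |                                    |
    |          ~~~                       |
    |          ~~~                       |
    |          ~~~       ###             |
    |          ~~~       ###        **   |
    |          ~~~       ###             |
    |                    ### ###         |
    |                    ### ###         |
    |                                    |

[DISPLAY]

                                           
                                           
          ┏━━━━━━━━━━━━━━━━━━━━━━━━━━┓┓    
          ┃ Spreadsheet              ┃┃    
          ┠──────────────────────────┨┨    
          ┃A1:                       ┃┃    
          ┃       A       B       C  ┃┃    
          ┃--------------------------┃┃    
        ┏━━━━━━━━━━━━━━━━━━━━━━━━━━━━━┓    
        ┃ DrawingCanvas               ┃    
        ┠─────────────────────────────┨    
        ┃+                            ┃    
        ┃                             ┃    
        ┃                             ┃    


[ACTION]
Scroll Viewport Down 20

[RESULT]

        ┠─────────────────────────────┨    
        ┃+                            ┃    
        ┃                             ┃    
        ┃                             ┃    
        ┃                             ┃    
        ┃                             ┃    
        ┃                             ┃    
        ┃          ~~~                ┃    
        ┃          ~~~                ┃    
        ┃          ~~~       ###      ┃    
        ┃          ~~~       ###      ┃    
        ┗━━━━━━━━━━━━━━━━━━━━━━━━━━━━━┛    
                                           
                                           


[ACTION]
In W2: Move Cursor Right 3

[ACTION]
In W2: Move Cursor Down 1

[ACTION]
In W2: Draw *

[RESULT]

        ┠─────────────────────────────┨    
        ┃                             ┃    
        ┃   *                         ┃    
        ┃                             ┃    
        ┃                             ┃    
        ┃                             ┃    
        ┃                             ┃    
        ┃          ~~~                ┃    
        ┃          ~~~                ┃    
        ┃          ~~~       ###      ┃    
        ┃          ~~~       ###      ┃    
        ┗━━━━━━━━━━━━━━━━━━━━━━━━━━━━━┛    
                                           
                                           


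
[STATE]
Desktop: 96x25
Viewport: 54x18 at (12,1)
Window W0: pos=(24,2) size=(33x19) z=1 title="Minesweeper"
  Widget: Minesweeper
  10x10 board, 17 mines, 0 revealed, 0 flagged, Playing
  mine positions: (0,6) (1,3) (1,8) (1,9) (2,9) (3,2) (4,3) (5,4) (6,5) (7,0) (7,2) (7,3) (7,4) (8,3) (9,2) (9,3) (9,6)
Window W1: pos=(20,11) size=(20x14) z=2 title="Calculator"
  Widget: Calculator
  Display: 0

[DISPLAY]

                                                      
            ┏━━━━━━━━━━━━━━━━━━━━━━━━━━━━━━━┓         
            ┃ Minesweeper                   ┃         
            ┠───────────────────────────────┨         
            ┃■■■■■■■■■■                     ┃         
            ┃■■■■■■■■■■                     ┃         
            ┃■■■■■■■■■■                     ┃         
            ┃■■■■■■■■■■                     ┃         
            ┃■■■■■■■■■■                     ┃         
            ┃■■■■■■■■■■                     ┃         
        ┏━━━━━━━━━━━━━━━━━━┓                ┃         
        ┃ Calculator       ┃                ┃         
        ┠──────────────────┨                ┃         
        ┃                 0┃                ┃         
        ┃┌───┬───┬───┬───┐ ┃                ┃         
        ┃│ 7 │ 8 │ 9 │ ÷ │ ┃                ┃         
        ┃├───┼───┼───┼───┤ ┃                ┃         
        ┃│ 4 │ 5 │ 6 │ × │ ┃                ┃         


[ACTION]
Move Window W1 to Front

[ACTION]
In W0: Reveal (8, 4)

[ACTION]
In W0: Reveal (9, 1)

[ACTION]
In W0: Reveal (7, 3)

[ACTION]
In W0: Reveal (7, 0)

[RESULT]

                                                      
            ┏━━━━━━━━━━━━━━━━━━━━━━━━━━━━━━━┓         
            ┃ Minesweeper                   ┃         
            ┠───────────────────────────────┨         
            ┃■■■■■■✹■■■                     ┃         
            ┃■■■✹■■■■✹✹                     ┃         
            ┃■■■■■■■■■✹                     ┃         
            ┃■■✹■■■■■■■                     ┃         
            ┃■■■✹■■■■■■                     ┃         
            ┃■■■■✹■■■■■                     ┃         
        ┏━━━━━━━━━━━━━━━━━━┓                ┃         
        ┃ Calculator       ┃                ┃         
        ┠──────────────────┨                ┃         
        ┃                 0┃                ┃         
        ┃┌───┬───┬───┬───┐ ┃                ┃         
        ┃│ 7 │ 8 │ 9 │ ÷ │ ┃                ┃         
        ┃├───┼───┼───┼───┤ ┃                ┃         
        ┃│ 4 │ 5 │ 6 │ × │ ┃                ┃         


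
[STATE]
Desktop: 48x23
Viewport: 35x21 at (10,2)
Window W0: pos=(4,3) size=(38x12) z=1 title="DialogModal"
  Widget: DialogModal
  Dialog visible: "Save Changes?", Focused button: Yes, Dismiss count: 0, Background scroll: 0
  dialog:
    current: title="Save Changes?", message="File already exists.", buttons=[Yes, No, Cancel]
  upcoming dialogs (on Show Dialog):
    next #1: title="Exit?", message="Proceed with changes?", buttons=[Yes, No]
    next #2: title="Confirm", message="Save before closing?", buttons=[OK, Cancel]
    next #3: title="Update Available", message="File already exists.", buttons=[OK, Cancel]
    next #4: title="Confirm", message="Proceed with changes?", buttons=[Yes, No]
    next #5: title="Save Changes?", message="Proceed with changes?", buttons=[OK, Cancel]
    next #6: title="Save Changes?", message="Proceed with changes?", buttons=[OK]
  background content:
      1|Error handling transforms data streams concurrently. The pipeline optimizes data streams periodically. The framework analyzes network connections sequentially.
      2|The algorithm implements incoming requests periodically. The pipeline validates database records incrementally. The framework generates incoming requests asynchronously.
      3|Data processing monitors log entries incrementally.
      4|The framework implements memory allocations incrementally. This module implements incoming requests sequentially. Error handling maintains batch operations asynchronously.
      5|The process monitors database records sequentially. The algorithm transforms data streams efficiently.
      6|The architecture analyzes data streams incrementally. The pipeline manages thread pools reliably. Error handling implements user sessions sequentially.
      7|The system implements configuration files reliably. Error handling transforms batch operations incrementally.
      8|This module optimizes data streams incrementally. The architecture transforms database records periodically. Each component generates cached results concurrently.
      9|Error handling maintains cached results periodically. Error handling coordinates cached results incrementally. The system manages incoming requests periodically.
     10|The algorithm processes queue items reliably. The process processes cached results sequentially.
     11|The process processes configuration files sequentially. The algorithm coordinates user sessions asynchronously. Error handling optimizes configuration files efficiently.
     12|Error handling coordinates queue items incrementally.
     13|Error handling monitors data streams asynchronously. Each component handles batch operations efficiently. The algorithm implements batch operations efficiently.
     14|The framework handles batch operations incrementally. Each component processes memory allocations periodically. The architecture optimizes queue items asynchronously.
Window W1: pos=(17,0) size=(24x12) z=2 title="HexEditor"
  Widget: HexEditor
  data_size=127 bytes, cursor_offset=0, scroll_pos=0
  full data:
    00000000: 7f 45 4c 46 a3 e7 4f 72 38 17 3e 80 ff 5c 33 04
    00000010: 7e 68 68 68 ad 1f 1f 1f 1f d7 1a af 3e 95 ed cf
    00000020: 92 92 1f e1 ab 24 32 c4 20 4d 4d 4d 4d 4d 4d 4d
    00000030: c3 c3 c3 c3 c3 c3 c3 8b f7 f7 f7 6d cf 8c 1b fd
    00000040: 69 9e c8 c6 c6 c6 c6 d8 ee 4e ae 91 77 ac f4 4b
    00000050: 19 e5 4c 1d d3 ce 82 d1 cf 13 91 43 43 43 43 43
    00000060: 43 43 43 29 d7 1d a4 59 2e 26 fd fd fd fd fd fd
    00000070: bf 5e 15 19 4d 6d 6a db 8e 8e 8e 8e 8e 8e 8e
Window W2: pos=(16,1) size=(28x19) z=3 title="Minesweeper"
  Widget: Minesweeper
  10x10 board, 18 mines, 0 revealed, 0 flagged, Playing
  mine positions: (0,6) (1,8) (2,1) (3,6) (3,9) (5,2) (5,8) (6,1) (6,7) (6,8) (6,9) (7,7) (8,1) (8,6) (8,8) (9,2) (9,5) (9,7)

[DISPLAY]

      ┃ Minesweeper              ┃ 
━━━━━━┠──────────────────────────┨ 
ogModa┃■■■■■■■■■■                ┃ 
──────┃■■■■■■■■■■                ┃ 
 handl┃■■■■■■■■■■                ┃ 
l┌────┃■■■■■■■■■■                ┃ 
p│    ┃■■■■■■■■■■                ┃ 
r│ Fil┃■■■■■■■■■■                ┃ 
r│ [Ye┃■■■■■■■■■■                ┃ 
r└────┃■■■■■■■■■■                ┃ 
ystem ┃■■■■■■■■■■                ┃ 
module┃■■■■■■■■■■                ┃ 
━━━━━━┃                          ┃ 
      ┃                          ┃ 
      ┃                          ┃ 
      ┃                          ┃ 
      ┃                          ┃ 
      ┗━━━━━━━━━━━━━━━━━━━━━━━━━━┛ 
                                   
                                   
                                   


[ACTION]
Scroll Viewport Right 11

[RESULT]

   ┃ Minesweeper              ┃    
━━━┠──────────────────────────┨    
oda┃■■■■■■■■■■                ┃    
───┃■■■■■■■■■■                ┃    
ndl┃■■■■■■■■■■                ┃    
───┃■■■■■■■■■■                ┃    
   ┃■■■■■■■■■■                ┃    
Fil┃■■■■■■■■■■                ┃    
[Ye┃■■■■■■■■■■                ┃    
───┃■■■■■■■■■■                ┃    
em ┃■■■■■■■■■■                ┃    
ule┃■■■■■■■■■■                ┃    
━━━┃                          ┃    
   ┃                          ┃    
   ┃                          ┃    
   ┃                          ┃    
   ┃                          ┃    
   ┗━━━━━━━━━━━━━━━━━━━━━━━━━━┛    
                                   
                                   
                                   


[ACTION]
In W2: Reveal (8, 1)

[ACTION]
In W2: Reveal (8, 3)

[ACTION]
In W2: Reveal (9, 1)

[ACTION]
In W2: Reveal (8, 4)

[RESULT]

   ┃ Minesweeper              ┃    
━━━┠──────────────────────────┨    
oda┃■■■■■■✹■■■                ┃    
───┃■■■■■■■■✹■                ┃    
ndl┃■✹■■■■■■■■                ┃    
───┃■■■■■■✹■■✹                ┃    
   ┃■■■■■■■■■■                ┃    
Fil┃■■✹■■■■■✹■                ┃    
[Ye┃■✹■■■■■✹✹✹                ┃    
───┃■■■■■■■✹■■                ┃    
em ┃■✹■■■■✹■✹■                ┃    
ule┃■■✹■■✹■✹■■                ┃    
━━━┃                          ┃    
   ┃                          ┃    
   ┃                          ┃    
   ┃                          ┃    
   ┃                          ┃    
   ┗━━━━━━━━━━━━━━━━━━━━━━━━━━┛    
                                   
                                   
                                   


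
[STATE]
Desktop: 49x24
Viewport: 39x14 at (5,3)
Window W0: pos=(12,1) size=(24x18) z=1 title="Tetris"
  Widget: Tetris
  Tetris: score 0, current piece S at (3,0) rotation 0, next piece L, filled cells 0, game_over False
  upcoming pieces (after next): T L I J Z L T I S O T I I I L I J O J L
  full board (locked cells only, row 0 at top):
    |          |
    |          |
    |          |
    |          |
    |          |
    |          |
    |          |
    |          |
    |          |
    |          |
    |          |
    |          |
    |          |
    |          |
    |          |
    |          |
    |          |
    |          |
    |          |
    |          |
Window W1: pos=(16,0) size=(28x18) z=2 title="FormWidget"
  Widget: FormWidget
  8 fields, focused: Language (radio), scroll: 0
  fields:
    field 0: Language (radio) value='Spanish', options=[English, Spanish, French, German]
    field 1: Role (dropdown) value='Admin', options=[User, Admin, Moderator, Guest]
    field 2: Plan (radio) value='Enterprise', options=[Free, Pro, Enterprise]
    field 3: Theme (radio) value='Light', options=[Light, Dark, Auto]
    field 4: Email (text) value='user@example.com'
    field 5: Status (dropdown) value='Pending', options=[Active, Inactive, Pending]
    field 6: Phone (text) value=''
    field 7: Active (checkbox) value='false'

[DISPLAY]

       ┠───┃> Language:   ( ) English ┃
       ┃   ┃  Role:       [Admin    ▼]┃
       ┃   ┃  Plan:       ( ) Free  ( ┃
       ┃   ┃  Theme:      (●) Light  (┃
       ┃   ┃  Email:      [user@examp]┃
       ┃   ┃  Status:     [Pending  ▼]┃
       ┃   ┃  Phone:      [          ]┃
       ┃   ┃  Active:     [ ]         ┃
       ┃   ┃                          ┃
       ┃   ┃                          ┃
       ┃   ┃                          ┃
       ┃   ┃                          ┃
       ┃   ┃                          ┃
       ┃   ┃                          ┃


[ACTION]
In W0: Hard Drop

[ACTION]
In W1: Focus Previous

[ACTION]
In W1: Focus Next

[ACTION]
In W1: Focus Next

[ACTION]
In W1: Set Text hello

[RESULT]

       ┠───┃  Language:   ( ) English ┃
       ┃   ┃> Role:       [Admin    ▼]┃
       ┃   ┃  Plan:       ( ) Free  ( ┃
       ┃   ┃  Theme:      (●) Light  (┃
       ┃   ┃  Email:      [user@examp]┃
       ┃   ┃  Status:     [Pending  ▼]┃
       ┃   ┃  Phone:      [          ]┃
       ┃   ┃  Active:     [ ]         ┃
       ┃   ┃                          ┃
       ┃   ┃                          ┃
       ┃   ┃                          ┃
       ┃   ┃                          ┃
       ┃   ┃                          ┃
       ┃   ┃                          ┃


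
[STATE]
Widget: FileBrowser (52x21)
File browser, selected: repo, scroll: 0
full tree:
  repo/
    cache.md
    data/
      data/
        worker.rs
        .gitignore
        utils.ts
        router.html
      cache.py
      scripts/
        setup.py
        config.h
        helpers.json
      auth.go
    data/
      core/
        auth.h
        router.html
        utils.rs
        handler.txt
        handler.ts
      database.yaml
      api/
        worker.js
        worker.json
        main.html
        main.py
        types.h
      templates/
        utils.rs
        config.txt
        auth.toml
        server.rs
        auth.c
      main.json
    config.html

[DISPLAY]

> [-] repo/                                         
    cache.md                                        
    [+] data/                                       
    [+] data/                                       
    config.html                                     
                                                    
                                                    
                                                    
                                                    
                                                    
                                                    
                                                    
                                                    
                                                    
                                                    
                                                    
                                                    
                                                    
                                                    
                                                    
                                                    


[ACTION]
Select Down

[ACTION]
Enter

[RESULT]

  [-] repo/                                         
  > cache.md                                        
    [+] data/                                       
    [+] data/                                       
    config.html                                     
                                                    
                                                    
                                                    
                                                    
                                                    
                                                    
                                                    
                                                    
                                                    
                                                    
                                                    
                                                    
                                                    
                                                    
                                                    
                                                    


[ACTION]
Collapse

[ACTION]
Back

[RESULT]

> [+] repo/                                         
                                                    
                                                    
                                                    
                                                    
                                                    
                                                    
                                                    
                                                    
                                                    
                                                    
                                                    
                                                    
                                                    
                                                    
                                                    
                                                    
                                                    
                                                    
                                                    
                                                    


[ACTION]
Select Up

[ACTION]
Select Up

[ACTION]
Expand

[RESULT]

> [-] repo/                                         
    cache.md                                        
    [+] data/                                       
    [+] data/                                       
    config.html                                     
                                                    
                                                    
                                                    
                                                    
                                                    
                                                    
                                                    
                                                    
                                                    
                                                    
                                                    
                                                    
                                                    
                                                    
                                                    
                                                    


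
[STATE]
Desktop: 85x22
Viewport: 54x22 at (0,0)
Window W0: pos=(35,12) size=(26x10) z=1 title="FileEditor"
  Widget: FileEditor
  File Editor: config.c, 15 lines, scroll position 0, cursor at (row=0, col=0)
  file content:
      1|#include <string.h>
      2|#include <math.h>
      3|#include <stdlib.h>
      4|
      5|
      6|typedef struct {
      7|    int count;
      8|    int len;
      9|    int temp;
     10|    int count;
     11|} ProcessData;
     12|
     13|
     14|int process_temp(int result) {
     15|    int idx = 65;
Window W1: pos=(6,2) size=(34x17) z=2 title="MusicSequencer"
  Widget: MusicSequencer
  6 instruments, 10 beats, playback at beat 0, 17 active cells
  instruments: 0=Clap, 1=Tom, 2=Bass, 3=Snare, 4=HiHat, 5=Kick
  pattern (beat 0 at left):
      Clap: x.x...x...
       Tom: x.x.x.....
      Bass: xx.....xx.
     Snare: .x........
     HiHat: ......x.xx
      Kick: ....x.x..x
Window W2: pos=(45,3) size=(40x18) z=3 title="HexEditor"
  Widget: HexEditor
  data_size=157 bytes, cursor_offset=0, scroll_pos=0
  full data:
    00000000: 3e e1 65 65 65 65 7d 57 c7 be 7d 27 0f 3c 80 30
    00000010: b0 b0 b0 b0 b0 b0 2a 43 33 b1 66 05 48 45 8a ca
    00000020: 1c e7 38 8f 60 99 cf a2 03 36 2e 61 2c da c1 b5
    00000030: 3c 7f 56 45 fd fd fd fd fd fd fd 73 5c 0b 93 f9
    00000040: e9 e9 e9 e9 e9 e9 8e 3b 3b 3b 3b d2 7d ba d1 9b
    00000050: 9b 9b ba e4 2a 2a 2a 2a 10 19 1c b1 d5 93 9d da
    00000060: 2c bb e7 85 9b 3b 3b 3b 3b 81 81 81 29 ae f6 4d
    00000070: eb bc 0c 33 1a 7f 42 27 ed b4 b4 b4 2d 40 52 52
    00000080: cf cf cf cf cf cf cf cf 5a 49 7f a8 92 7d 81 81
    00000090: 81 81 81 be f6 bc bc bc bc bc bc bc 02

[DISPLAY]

                                                      
                                                      
      ┏━━━━━━━━━━━━━━━━━━━━━━━━━━━━━━━━┓              
      ┃ MusicSequencer                 ┃     ┏━━━━━━━━
      ┠────────────────────────────────┨     ┃ HexEdit
      ┃      ▼123456789                ┃     ┠────────
      ┃  Clap█·█···█···                ┃     ┃00000000
      ┃   Tom█·█·█·····                ┃     ┃00000010
      ┃  Bass██·····██·                ┃     ┃00000020
      ┃ Snare·█········                ┃     ┃00000030
      ┃ HiHat······█·██                ┃     ┃00000040
      ┃  Kick····█·█··█                ┃     ┃00000050
      ┃                                ┃━━━━━┃00000060
      ┃                                ┃eEdit┃00000070
      ┃                                ┃─────┃00000080
      ┃                                ┃lude ┃00000090
      ┃                                ┃lude ┃        
      ┃                                ┃lude ┃        
      ┗━━━━━━━━━━━━━━━━━━━━━━━━━━━━━━━━┛     ┃        
                                   ┃         ┃        
                                   ┃typedef s┗━━━━━━━━
                                   ┗━━━━━━━━━━━━━━━━━━


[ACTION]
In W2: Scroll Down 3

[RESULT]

                                                      
                                                      
      ┏━━━━━━━━━━━━━━━━━━━━━━━━━━━━━━━━┓              
      ┃ MusicSequencer                 ┃     ┏━━━━━━━━
      ┠────────────────────────────────┨     ┃ HexEdit
      ┃      ▼123456789                ┃     ┠────────
      ┃  Clap█·█···█···                ┃     ┃00000030
      ┃   Tom█·█·█·····                ┃     ┃00000040
      ┃  Bass██·····██·                ┃     ┃00000050
      ┃ Snare·█········                ┃     ┃00000060
      ┃ HiHat······█·██                ┃     ┃00000070
      ┃  Kick····█·█··█                ┃     ┃00000080
      ┃                                ┃━━━━━┃00000090
      ┃                                ┃eEdit┃        
      ┃                                ┃─────┃        
      ┃                                ┃lude ┃        
      ┃                                ┃lude ┃        
      ┃                                ┃lude ┃        
      ┗━━━━━━━━━━━━━━━━━━━━━━━━━━━━━━━━┛     ┃        
                                   ┃         ┃        
                                   ┃typedef s┗━━━━━━━━
                                   ┗━━━━━━━━━━━━━━━━━━


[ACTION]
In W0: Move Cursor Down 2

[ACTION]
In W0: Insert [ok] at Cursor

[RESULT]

                                                      
                                                      
      ┏━━━━━━━━━━━━━━━━━━━━━━━━━━━━━━━━┓              
      ┃ MusicSequencer                 ┃     ┏━━━━━━━━
      ┠────────────────────────────────┨     ┃ HexEdit
      ┃      ▼123456789                ┃     ┠────────
      ┃  Clap█·█···█···                ┃     ┃00000030
      ┃   Tom█·█·█·····                ┃     ┃00000040
      ┃  Bass██·····██·                ┃     ┃00000050
      ┃ Snare·█········                ┃     ┃00000060
      ┃ HiHat······█·██                ┃     ┃00000070
      ┃  Kick····█·█··█                ┃     ┃00000080
      ┃                                ┃━━━━━┃00000090
      ┃                                ┃eEdit┃        
      ┃                                ┃─────┃        
      ┃                                ┃lude ┃        
      ┃                                ┃lude ┃        
      ┃                                ┃nclud┃        
      ┗━━━━━━━━━━━━━━━━━━━━━━━━━━━━━━━━┛     ┃        
                                   ┃         ┃        
                                   ┃typedef s┗━━━━━━━━
                                   ┗━━━━━━━━━━━━━━━━━━


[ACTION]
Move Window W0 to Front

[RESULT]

                                                      
                                                      
      ┏━━━━━━━━━━━━━━━━━━━━━━━━━━━━━━━━┓              
      ┃ MusicSequencer                 ┃     ┏━━━━━━━━
      ┠────────────────────────────────┨     ┃ HexEdit
      ┃      ▼123456789                ┃     ┠────────
      ┃  Clap█·█···█···                ┃     ┃00000030
      ┃   Tom█·█·█·····                ┃     ┃00000040
      ┃  Bass██·····██·                ┃     ┃00000050
      ┃ Snare·█········                ┃     ┃00000060
      ┃ HiHat······█·██                ┃     ┃00000070
      ┃  Kick····█·█··█                ┃     ┃00000080
      ┃                            ┏━━━━━━━━━━━━━━━━━━
      ┃                            ┃ FileEditor       
      ┃                            ┠──────────────────
      ┃                            ┃#include <string.h
      ┃                            ┃#include <math.h> 
      ┃                            ┃ok█include <stdlib
      ┗━━━━━━━━━━━━━━━━━━━━━━━━━━━━┃                  
                                   ┃                  
                                   ┃typedef struct {  
                                   ┗━━━━━━━━━━━━━━━━━━


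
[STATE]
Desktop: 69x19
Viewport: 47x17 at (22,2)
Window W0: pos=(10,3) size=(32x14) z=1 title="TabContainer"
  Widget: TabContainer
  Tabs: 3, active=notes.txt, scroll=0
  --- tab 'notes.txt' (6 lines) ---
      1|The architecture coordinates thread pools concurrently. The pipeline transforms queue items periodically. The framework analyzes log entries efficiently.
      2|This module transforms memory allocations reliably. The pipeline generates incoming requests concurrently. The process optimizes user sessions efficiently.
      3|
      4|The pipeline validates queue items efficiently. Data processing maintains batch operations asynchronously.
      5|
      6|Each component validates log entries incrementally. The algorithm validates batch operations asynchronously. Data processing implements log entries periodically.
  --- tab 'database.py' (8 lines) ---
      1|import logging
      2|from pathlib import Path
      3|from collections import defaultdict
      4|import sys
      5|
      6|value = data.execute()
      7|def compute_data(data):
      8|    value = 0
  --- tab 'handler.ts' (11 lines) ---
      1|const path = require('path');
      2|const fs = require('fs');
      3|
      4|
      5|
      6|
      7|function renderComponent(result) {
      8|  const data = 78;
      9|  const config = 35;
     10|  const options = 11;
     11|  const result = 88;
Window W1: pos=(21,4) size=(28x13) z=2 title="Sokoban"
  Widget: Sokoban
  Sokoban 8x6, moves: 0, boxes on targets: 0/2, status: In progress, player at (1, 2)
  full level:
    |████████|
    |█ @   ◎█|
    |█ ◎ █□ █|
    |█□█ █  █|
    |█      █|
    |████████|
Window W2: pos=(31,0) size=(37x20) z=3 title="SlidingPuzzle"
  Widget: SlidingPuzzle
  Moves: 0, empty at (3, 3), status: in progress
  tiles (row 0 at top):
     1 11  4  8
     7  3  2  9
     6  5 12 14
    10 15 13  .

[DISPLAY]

         ┠───────────────────────────────────┨ 
━━━━━━━━━┃┌────┬────┬────┬────┐              ┃ 
━━━━━━━━━┃│  1 │ 11 │  4 │  8 │              ┃ 
 Sokoban ┃├────┼────┼────┼────┤              ┃ 
─────────┃│  7 │  3 │  2 │  9 │              ┃ 
████████ ┃├────┼────┼────┼────┤              ┃ 
█ @   ◎█ ┃│  6 │  5 │ 12 │ 14 │              ┃ 
█ ◎ █□ █ ┃├────┼────┼────┼────┤              ┃ 
█□█ █  █ ┃│ 10 │ 15 │ 13 │    │              ┃ 
█      █ ┃└────┴────┴────┴────┘              ┃ 
████████ ┃Moves: 0                           ┃ 
Moves: 0 ┃                                   ┃ 
         ┃                                   ┃ 
         ┃                                   ┃ 
━━━━━━━━━┃                                   ┃ 
         ┃                                   ┃ 
         ┃                                   ┃ 


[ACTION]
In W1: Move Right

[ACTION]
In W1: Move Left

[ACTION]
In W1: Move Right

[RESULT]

         ┠───────────────────────────────────┨ 
━━━━━━━━━┃┌────┬────┬────┬────┐              ┃ 
━━━━━━━━━┃│  1 │ 11 │  4 │  8 │              ┃ 
 Sokoban ┃├────┼────┼────┼────┤              ┃ 
─────────┃│  7 │  3 │  2 │  9 │              ┃ 
████████ ┃├────┼────┼────┼────┤              ┃ 
█  @  ◎█ ┃│  6 │  5 │ 12 │ 14 │              ┃ 
█ ◎ █□ █ ┃├────┼────┼────┼────┤              ┃ 
█□█ █  █ ┃│ 10 │ 15 │ 13 │    │              ┃ 
█      █ ┃└────┴────┴────┴────┘              ┃ 
████████ ┃Moves: 0                           ┃ 
Moves: 3 ┃                                   ┃ 
         ┃                                   ┃ 
         ┃                                   ┃ 
━━━━━━━━━┃                                   ┃ 
         ┃                                   ┃ 
         ┃                                   ┃ 


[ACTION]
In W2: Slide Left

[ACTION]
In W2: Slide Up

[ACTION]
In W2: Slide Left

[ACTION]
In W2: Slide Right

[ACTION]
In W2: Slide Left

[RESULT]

         ┠───────────────────────────────────┨ 
━━━━━━━━━┃┌────┬────┬────┬────┐              ┃ 
━━━━━━━━━┃│  1 │ 11 │  4 │  8 │              ┃ 
 Sokoban ┃├────┼────┼────┼────┤              ┃ 
─────────┃│  7 │  3 │  2 │  9 │              ┃ 
████████ ┃├────┼────┼────┼────┤              ┃ 
█  @  ◎█ ┃│  6 │  5 │ 12 │ 14 │              ┃ 
█ ◎ █□ █ ┃├────┼────┼────┼────┤              ┃ 
█□█ █  █ ┃│ 10 │ 15 │ 13 │    │              ┃ 
█      █ ┃└────┴────┴────┴────┘              ┃ 
████████ ┃Moves: 2                           ┃ 
Moves: 3 ┃                                   ┃ 
         ┃                                   ┃ 
         ┃                                   ┃ 
━━━━━━━━━┃                                   ┃ 
         ┃                                   ┃ 
         ┃                                   ┃ 
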